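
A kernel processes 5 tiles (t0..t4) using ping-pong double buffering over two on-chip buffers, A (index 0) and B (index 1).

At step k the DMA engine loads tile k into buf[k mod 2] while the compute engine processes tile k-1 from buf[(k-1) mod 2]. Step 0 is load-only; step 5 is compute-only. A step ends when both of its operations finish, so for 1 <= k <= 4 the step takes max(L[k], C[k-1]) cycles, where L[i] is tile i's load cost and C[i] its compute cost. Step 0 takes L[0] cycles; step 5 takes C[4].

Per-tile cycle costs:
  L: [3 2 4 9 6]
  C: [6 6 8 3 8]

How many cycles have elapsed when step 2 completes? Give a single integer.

  0. 3=3c; end=3; A:t0 B:-
  1. max(2,6)=6c; end=9; A:t0 B:t1
  2. max(4,6)=6c; end=15; A:t2 B:t1
  3. max(9,8)=9c; end=24; A:t2 B:t3
  4. max(6,3)=6c; end=30; A:t4 B:t3
  5. 8=8c; end=38; A:t4 B:t3

end_cycle[2] = 15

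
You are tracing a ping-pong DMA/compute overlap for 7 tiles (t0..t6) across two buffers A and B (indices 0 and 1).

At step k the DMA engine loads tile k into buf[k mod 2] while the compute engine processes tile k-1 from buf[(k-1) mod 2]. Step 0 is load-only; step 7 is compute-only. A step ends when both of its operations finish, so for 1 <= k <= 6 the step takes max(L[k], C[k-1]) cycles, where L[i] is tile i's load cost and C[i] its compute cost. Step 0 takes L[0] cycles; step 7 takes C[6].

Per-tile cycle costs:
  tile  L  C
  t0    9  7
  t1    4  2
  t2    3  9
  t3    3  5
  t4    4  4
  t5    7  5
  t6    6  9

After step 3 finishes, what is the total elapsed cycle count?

k=0 load=t0/9c comp=- wait=9 total=9
k=1 load=t1/4c comp=t0/7c wait=7 total=16
k=2 load=t2/3c comp=t1/2c wait=3 total=19
k=3 load=t3/3c comp=t2/9c wait=9 total=28
k=4 load=t4/4c comp=t3/5c wait=5 total=33
k=5 load=t5/7c comp=t4/4c wait=7 total=40
k=6 load=t6/6c comp=t5/5c wait=6 total=46
k=7 load=- comp=t6/9c wait=9 total=55

end_cycle[3] = 28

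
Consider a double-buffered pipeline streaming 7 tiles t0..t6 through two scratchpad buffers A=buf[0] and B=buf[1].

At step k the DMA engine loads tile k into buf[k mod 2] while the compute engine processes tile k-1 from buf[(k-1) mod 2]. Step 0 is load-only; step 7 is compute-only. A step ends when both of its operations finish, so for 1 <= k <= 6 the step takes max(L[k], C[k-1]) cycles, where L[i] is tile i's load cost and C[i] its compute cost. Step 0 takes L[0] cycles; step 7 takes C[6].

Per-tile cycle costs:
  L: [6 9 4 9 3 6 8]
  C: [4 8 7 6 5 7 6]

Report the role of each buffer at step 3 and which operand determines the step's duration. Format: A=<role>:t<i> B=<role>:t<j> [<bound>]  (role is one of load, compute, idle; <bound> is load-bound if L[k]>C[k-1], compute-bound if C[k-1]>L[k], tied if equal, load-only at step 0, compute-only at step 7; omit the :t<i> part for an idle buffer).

step 3: A=compute:t2 B=load:t3 [load-bound]

step 0: L[0]=6 → dur=6, Σ=6 | A=load:t0 B=idle [load-only]
step 1: L[1]=9 C[0]=4 → dur=9, Σ=15 | A=compute:t0 B=load:t1 [load-bound]
step 2: L[2]=4 C[1]=8 → dur=8, Σ=23 | A=load:t2 B=compute:t1 [compute-bound]
step 3: L[3]=9 C[2]=7 → dur=9, Σ=32 | A=compute:t2 B=load:t3 [load-bound]
step 4: L[4]=3 C[3]=6 → dur=6, Σ=38 | A=load:t4 B=compute:t3 [compute-bound]
step 5: L[5]=6 C[4]=5 → dur=6, Σ=44 | A=compute:t4 B=load:t5 [load-bound]
step 6: L[6]=8 C[5]=7 → dur=8, Σ=52 | A=load:t6 B=compute:t5 [load-bound]
step 7: C[6]=6 → dur=6, Σ=58 | A=compute:t6 B=idle [compute-only]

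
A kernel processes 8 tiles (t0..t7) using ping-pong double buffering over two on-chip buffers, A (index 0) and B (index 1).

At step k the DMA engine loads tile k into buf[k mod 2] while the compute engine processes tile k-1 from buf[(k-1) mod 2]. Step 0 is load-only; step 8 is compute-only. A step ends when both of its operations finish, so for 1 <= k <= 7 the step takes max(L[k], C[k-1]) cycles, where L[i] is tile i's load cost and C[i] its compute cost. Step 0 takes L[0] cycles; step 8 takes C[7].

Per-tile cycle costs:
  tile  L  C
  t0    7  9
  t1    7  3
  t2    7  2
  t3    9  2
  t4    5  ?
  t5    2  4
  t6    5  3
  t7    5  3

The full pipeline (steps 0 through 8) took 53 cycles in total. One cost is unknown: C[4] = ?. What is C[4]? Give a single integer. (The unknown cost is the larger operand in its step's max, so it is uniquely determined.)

C[4] = 3

step 0 = dur = L[0]=7 = 7
step 1 = dur = max(L[1]=7, C[0]=9) = 9
step 2 = dur = max(L[2]=7, C[1]=3) = 7
step 3 = dur = max(L[3]=9, C[2]=2) = 9
step 4 = dur = max(L[4]=5, C[3]=2) = 5
step 5 = dur = max(L[5]=2, C[4]=?) = C[4]  (unknown; binding)
step 6 = dur = max(L[6]=5, C[5]=4) = 5
step 7 = dur = max(L[7]=5, C[6]=3) = 5
step 8 = dur = C[7]=3 = 3
sum of known step durations = 50
dur[5] = total - known = 53 - 50 = 3
C[4] is the binding max in step 5, so C[4] = dur[5] = 3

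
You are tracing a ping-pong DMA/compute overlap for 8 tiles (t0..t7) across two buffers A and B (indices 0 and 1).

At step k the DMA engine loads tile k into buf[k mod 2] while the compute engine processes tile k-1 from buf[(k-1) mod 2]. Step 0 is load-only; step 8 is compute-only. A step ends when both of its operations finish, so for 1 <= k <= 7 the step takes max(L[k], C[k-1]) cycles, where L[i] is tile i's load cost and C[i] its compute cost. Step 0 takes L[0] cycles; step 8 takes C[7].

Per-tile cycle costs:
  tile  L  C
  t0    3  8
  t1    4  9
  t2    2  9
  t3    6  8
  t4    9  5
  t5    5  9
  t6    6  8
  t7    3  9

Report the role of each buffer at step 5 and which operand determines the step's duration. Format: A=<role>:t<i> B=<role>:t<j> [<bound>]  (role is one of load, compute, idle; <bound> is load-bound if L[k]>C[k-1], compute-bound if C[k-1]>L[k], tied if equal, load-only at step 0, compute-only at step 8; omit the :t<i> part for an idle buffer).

  0. 3=3c; end=3; A:t0 B:-
  1. max(4,8)=8c; end=11; A:t0 B:t1
  2. max(2,9)=9c; end=20; A:t2 B:t1
  3. max(6,9)=9c; end=29; A:t2 B:t3
  4. max(9,8)=9c; end=38; A:t4 B:t3
  5. max(5,5)=5c; end=43; A:t4 B:t5
  6. max(6,9)=9c; end=52; A:t6 B:t5
  7. max(3,8)=8c; end=60; A:t6 B:t7
  8. 9=9c; end=69; A:t6 B:t7

step 5: A=compute:t4 B=load:t5 [tied]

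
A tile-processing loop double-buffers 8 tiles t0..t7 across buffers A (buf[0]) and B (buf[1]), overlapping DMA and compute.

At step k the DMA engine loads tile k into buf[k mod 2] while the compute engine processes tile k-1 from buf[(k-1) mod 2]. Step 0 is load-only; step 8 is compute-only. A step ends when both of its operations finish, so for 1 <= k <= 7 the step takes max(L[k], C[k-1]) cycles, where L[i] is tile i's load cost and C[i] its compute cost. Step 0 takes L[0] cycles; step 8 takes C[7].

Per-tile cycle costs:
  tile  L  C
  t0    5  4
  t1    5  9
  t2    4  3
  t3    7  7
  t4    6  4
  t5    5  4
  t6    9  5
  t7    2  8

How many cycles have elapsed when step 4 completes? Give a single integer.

step 0: L[0]=5 → dur=5, Σ=5 | A=load:t0 B=idle [load-only]
step 1: L[1]=5 C[0]=4 → dur=5, Σ=10 | A=compute:t0 B=load:t1 [load-bound]
step 2: L[2]=4 C[1]=9 → dur=9, Σ=19 | A=load:t2 B=compute:t1 [compute-bound]
step 3: L[3]=7 C[2]=3 → dur=7, Σ=26 | A=compute:t2 B=load:t3 [load-bound]
step 4: L[4]=6 C[3]=7 → dur=7, Σ=33 | A=load:t4 B=compute:t3 [compute-bound]
step 5: L[5]=5 C[4]=4 → dur=5, Σ=38 | A=compute:t4 B=load:t5 [load-bound]
step 6: L[6]=9 C[5]=4 → dur=9, Σ=47 | A=load:t6 B=compute:t5 [load-bound]
step 7: L[7]=2 C[6]=5 → dur=5, Σ=52 | A=compute:t6 B=load:t7 [compute-bound]
step 8: C[7]=8 → dur=8, Σ=60 | A=idle B=compute:t7 [compute-only]

end_cycle[4] = 33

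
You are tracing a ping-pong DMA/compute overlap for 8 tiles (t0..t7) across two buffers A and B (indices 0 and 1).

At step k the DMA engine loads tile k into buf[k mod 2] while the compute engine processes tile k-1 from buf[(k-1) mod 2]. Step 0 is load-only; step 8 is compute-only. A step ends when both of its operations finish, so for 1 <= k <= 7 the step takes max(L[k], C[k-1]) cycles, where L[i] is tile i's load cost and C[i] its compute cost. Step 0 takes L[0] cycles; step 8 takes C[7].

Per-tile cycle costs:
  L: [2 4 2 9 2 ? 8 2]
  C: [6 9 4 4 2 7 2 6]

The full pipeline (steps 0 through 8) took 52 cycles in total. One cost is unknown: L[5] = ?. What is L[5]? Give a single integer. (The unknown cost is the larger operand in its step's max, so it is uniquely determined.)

step 0 → dur = L[0]=2 = 2
step 1 → dur = max(L[1]=4, C[0]=6) = 6
step 2 → dur = max(L[2]=2, C[1]=9) = 9
step 3 → dur = max(L[3]=9, C[2]=4) = 9
step 4 → dur = max(L[4]=2, C[3]=4) = 4
step 5 → dur = max(L[5]=?, C[4]=2) = L[5]  (unknown; binding)
step 6 → dur = max(L[6]=8, C[5]=7) = 8
step 7 → dur = max(L[7]=2, C[6]=2) = 2
step 8 → dur = C[7]=6 = 6
sum of known step durations = 46
dur[5] = total - known = 52 - 46 = 6
L[5] is the binding max in step 5, so L[5] = dur[5] = 6

L[5] = 6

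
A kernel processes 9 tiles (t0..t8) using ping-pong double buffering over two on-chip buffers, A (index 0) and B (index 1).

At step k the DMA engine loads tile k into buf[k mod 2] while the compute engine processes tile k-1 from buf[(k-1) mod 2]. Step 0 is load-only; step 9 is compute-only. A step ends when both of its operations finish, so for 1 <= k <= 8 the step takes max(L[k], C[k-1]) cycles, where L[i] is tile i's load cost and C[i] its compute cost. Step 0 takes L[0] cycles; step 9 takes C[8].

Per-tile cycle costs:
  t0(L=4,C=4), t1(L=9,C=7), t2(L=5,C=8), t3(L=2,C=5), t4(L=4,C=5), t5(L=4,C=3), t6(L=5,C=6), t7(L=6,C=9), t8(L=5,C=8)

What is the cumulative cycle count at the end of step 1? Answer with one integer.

end_cycle[1] = 13

step 0: L[0]=4 → dur=4, Σ=4 | A=load:t0 B=idle [load-only]
step 1: L[1]=9 C[0]=4 → dur=9, Σ=13 | A=compute:t0 B=load:t1 [load-bound]
step 2: L[2]=5 C[1]=7 → dur=7, Σ=20 | A=load:t2 B=compute:t1 [compute-bound]
step 3: L[3]=2 C[2]=8 → dur=8, Σ=28 | A=compute:t2 B=load:t3 [compute-bound]
step 4: L[4]=4 C[3]=5 → dur=5, Σ=33 | A=load:t4 B=compute:t3 [compute-bound]
step 5: L[5]=4 C[4]=5 → dur=5, Σ=38 | A=compute:t4 B=load:t5 [compute-bound]
step 6: L[6]=5 C[5]=3 → dur=5, Σ=43 | A=load:t6 B=compute:t5 [load-bound]
step 7: L[7]=6 C[6]=6 → dur=6, Σ=49 | A=compute:t6 B=load:t7 [tied]
step 8: L[8]=5 C[7]=9 → dur=9, Σ=58 | A=load:t8 B=compute:t7 [compute-bound]
step 9: C[8]=8 → dur=8, Σ=66 | A=compute:t8 B=idle [compute-only]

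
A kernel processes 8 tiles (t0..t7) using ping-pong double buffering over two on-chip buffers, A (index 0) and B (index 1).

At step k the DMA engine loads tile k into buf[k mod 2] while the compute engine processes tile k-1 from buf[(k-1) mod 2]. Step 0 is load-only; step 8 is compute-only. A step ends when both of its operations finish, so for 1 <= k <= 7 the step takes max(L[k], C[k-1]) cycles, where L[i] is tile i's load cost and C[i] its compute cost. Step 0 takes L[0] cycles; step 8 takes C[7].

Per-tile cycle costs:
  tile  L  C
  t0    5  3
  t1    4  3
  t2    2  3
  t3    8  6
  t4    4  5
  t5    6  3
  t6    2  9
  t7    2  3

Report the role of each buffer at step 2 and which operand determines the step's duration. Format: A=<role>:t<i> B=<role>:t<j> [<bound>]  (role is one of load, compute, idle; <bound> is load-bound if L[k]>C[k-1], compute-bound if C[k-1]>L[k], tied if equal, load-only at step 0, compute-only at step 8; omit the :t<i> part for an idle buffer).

step 2: A=load:t2 B=compute:t1 [compute-bound]

[0] DMA t0→A (5c) ∥ CU idle ⇒ 5c, clock 5
[1] DMA t1→B (4c) ∥ CU A:t0 (3c) ⇒ 4c, clock 9
[2] DMA t2→A (2c) ∥ CU B:t1 (3c) ⇒ 3c, clock 12
[3] DMA t3→B (8c) ∥ CU A:t2 (3c) ⇒ 8c, clock 20
[4] DMA t4→A (4c) ∥ CU B:t3 (6c) ⇒ 6c, clock 26
[5] DMA t5→B (6c) ∥ CU A:t4 (5c) ⇒ 6c, clock 32
[6] DMA t6→A (2c) ∥ CU B:t5 (3c) ⇒ 3c, clock 35
[7] DMA t7→B (2c) ∥ CU A:t6 (9c) ⇒ 9c, clock 44
[8] DMA idle ∥ CU B:t7 (3c) ⇒ 3c, clock 47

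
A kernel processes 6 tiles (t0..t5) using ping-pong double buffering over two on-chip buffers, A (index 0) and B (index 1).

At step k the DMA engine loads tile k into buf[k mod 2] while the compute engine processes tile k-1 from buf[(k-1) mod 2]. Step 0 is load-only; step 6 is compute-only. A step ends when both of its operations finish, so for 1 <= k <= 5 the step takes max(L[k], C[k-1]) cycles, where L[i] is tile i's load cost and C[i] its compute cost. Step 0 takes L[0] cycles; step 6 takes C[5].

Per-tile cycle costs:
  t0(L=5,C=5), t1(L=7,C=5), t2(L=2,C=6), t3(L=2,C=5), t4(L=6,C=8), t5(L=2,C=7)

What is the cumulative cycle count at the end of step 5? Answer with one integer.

[0] DMA t0→A (5c) ∥ CU idle ⇒ 5c, clock 5
[1] DMA t1→B (7c) ∥ CU A:t0 (5c) ⇒ 7c, clock 12
[2] DMA t2→A (2c) ∥ CU B:t1 (5c) ⇒ 5c, clock 17
[3] DMA t3→B (2c) ∥ CU A:t2 (6c) ⇒ 6c, clock 23
[4] DMA t4→A (6c) ∥ CU B:t3 (5c) ⇒ 6c, clock 29
[5] DMA t5→B (2c) ∥ CU A:t4 (8c) ⇒ 8c, clock 37
[6] DMA idle ∥ CU B:t5 (7c) ⇒ 7c, clock 44

end_cycle[5] = 37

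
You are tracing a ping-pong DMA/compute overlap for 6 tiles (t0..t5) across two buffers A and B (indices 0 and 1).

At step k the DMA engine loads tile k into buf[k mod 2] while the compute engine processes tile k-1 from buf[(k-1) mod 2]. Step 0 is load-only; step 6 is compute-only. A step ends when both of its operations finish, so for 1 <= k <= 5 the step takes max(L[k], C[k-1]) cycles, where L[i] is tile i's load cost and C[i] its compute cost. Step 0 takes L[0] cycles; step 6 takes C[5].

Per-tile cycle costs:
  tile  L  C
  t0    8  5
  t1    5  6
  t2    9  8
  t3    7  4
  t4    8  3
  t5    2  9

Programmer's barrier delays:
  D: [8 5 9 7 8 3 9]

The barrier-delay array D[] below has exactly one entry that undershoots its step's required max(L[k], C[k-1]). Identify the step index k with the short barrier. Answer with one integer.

hazard at step 3

[0] required=L[0]=8=8 vs D=8 ok
[1] required=max(L[1]=5,C[0]=5)=5 vs D=5 ok
[2] required=max(L[2]=9,C[1]=6)=9 vs D=9 ok
[3] required=max(L[3]=7,C[2]=8)=8 vs D=7 SHORT
[4] required=max(L[4]=8,C[3]=4)=8 vs D=8 ok
[5] required=max(L[5]=2,C[4]=3)=3 vs D=3 ok
[6] required=C[5]=9=9 vs D=9 ok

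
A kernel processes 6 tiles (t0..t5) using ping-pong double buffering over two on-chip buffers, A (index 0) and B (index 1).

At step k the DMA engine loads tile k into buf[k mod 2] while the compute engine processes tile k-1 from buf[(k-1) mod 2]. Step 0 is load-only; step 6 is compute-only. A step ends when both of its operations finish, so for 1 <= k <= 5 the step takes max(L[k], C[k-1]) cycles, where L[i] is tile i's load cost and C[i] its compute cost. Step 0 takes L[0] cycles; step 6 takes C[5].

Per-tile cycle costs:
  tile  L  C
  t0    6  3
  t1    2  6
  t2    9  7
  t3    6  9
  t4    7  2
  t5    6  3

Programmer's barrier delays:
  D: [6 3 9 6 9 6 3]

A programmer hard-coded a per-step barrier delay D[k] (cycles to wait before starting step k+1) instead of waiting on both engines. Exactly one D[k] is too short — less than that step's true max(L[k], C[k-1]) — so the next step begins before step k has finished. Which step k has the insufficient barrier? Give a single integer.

k=0 barrier L[0]=6→6c, D[0]=6 ok
k=1 barrier max(L[1]=2,C[0]=3)→3c, D[1]=3 ok
k=2 barrier max(L[2]=9,C[1]=6)→9c, D[2]=9 ok
k=3 barrier max(L[3]=6,C[2]=7)→7c, D[3]=6 SHORT
k=4 barrier max(L[4]=7,C[3]=9)→9c, D[4]=9 ok
k=5 barrier max(L[5]=6,C[4]=2)→6c, D[5]=6 ok
k=6 barrier C[5]=3→3c, D[6]=3 ok

hazard at step 3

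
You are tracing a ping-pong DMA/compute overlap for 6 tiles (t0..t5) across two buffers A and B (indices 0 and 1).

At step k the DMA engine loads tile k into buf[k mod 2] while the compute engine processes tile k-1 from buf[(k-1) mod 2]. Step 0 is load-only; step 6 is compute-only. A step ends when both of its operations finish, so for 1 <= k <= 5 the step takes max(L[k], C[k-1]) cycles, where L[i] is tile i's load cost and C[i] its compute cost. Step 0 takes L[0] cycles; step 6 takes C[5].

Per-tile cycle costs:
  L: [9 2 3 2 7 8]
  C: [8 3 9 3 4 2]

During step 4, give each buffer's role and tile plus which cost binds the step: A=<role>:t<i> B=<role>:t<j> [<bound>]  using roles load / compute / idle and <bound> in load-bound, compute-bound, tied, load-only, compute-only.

step 4: A=load:t4 B=compute:t3 [load-bound]

  0. 9=9c; end=9; A:t0 B:-
  1. max(2,8)=8c; end=17; A:t0 B:t1
  2. max(3,3)=3c; end=20; A:t2 B:t1
  3. max(2,9)=9c; end=29; A:t2 B:t3
  4. max(7,3)=7c; end=36; A:t4 B:t3
  5. max(8,4)=8c; end=44; A:t4 B:t5
  6. 2=2c; end=46; A:t4 B:t5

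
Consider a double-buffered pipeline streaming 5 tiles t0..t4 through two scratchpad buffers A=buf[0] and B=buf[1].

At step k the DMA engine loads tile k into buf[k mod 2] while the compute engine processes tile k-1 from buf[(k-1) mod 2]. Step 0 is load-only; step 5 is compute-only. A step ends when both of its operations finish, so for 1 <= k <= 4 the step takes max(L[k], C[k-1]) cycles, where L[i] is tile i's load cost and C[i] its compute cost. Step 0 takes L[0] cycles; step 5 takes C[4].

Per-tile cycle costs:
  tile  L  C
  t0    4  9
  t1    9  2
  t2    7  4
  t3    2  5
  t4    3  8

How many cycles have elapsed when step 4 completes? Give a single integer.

[0] DMA t0→A (4c) ∥ CU idle ⇒ 4c, clock 4
[1] DMA t1→B (9c) ∥ CU A:t0 (9c) ⇒ 9c, clock 13
[2] DMA t2→A (7c) ∥ CU B:t1 (2c) ⇒ 7c, clock 20
[3] DMA t3→B (2c) ∥ CU A:t2 (4c) ⇒ 4c, clock 24
[4] DMA t4→A (3c) ∥ CU B:t3 (5c) ⇒ 5c, clock 29
[5] DMA idle ∥ CU A:t4 (8c) ⇒ 8c, clock 37

end_cycle[4] = 29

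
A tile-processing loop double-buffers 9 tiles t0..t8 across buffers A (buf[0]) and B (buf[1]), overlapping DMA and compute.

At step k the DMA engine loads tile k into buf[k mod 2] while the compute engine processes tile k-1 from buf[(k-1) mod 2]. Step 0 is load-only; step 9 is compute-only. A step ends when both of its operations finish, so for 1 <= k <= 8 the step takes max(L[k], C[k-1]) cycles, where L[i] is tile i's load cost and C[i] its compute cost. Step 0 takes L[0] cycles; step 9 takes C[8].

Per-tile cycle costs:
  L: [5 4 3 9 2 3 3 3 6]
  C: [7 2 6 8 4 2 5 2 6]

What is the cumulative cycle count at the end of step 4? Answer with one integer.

k=0 load=t0/5c comp=- wait=5 total=5
k=1 load=t1/4c comp=t0/7c wait=7 total=12
k=2 load=t2/3c comp=t1/2c wait=3 total=15
k=3 load=t3/9c comp=t2/6c wait=9 total=24
k=4 load=t4/2c comp=t3/8c wait=8 total=32
k=5 load=t5/3c comp=t4/4c wait=4 total=36
k=6 load=t6/3c comp=t5/2c wait=3 total=39
k=7 load=t7/3c comp=t6/5c wait=5 total=44
k=8 load=t8/6c comp=t7/2c wait=6 total=50
k=9 load=- comp=t8/6c wait=6 total=56

end_cycle[4] = 32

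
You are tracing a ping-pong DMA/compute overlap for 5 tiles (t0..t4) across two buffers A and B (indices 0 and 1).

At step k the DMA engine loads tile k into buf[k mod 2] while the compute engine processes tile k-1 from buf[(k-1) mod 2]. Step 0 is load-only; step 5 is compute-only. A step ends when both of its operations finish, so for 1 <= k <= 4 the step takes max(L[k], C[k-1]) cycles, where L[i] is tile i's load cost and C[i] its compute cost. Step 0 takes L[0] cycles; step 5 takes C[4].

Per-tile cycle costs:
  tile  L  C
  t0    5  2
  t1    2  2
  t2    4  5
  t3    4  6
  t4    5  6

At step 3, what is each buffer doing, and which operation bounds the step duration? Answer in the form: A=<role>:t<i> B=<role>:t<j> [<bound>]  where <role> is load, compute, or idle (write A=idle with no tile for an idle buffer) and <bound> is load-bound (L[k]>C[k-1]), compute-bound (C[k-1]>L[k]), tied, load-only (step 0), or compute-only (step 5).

step 3: A=compute:t2 B=load:t3 [compute-bound]

step 0: L[0]=5 → dur=5, Σ=5 | A=load:t0 B=idle [load-only]
step 1: L[1]=2 C[0]=2 → dur=2, Σ=7 | A=compute:t0 B=load:t1 [tied]
step 2: L[2]=4 C[1]=2 → dur=4, Σ=11 | A=load:t2 B=compute:t1 [load-bound]
step 3: L[3]=4 C[2]=5 → dur=5, Σ=16 | A=compute:t2 B=load:t3 [compute-bound]
step 4: L[4]=5 C[3]=6 → dur=6, Σ=22 | A=load:t4 B=compute:t3 [compute-bound]
step 5: C[4]=6 → dur=6, Σ=28 | A=compute:t4 B=idle [compute-only]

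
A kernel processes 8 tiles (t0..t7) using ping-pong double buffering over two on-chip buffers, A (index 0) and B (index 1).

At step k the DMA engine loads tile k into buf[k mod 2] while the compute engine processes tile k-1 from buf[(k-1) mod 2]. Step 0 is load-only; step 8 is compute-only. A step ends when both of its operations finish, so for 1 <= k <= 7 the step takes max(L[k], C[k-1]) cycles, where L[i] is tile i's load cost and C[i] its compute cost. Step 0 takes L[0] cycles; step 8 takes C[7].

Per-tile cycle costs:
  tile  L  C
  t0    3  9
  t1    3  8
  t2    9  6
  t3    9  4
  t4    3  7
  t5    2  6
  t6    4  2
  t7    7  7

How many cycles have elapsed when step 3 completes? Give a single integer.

  0. 3=3c; end=3; A:t0 B:-
  1. max(3,9)=9c; end=12; A:t0 B:t1
  2. max(9,8)=9c; end=21; A:t2 B:t1
  3. max(9,6)=9c; end=30; A:t2 B:t3
  4. max(3,4)=4c; end=34; A:t4 B:t3
  5. max(2,7)=7c; end=41; A:t4 B:t5
  6. max(4,6)=6c; end=47; A:t6 B:t5
  7. max(7,2)=7c; end=54; A:t6 B:t7
  8. 7=7c; end=61; A:t6 B:t7

end_cycle[3] = 30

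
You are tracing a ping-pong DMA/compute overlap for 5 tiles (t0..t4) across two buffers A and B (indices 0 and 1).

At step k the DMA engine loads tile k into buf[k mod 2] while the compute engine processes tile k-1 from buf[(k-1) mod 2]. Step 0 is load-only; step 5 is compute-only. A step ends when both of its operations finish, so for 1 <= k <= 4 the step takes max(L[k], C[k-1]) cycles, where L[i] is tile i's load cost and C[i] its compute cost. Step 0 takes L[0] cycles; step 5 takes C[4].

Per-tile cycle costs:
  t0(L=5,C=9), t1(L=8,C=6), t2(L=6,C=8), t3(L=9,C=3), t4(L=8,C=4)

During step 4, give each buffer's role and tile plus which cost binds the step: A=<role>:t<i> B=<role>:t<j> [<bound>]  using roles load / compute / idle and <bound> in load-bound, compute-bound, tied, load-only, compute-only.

step 4: A=load:t4 B=compute:t3 [load-bound]

  0. 5=5c; end=5; A:t0 B:-
  1. max(8,9)=9c; end=14; A:t0 B:t1
  2. max(6,6)=6c; end=20; A:t2 B:t1
  3. max(9,8)=9c; end=29; A:t2 B:t3
  4. max(8,3)=8c; end=37; A:t4 B:t3
  5. 4=4c; end=41; A:t4 B:t3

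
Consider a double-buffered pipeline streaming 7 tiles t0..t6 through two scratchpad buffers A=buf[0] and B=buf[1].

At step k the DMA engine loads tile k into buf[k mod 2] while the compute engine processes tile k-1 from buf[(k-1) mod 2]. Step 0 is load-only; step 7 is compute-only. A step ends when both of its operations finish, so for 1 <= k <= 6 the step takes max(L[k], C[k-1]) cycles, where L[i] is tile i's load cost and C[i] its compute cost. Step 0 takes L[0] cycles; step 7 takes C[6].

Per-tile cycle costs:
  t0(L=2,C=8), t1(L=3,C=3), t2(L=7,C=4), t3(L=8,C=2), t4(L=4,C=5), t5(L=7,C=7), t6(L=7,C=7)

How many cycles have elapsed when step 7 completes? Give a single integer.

end_cycle[7] = 50

step 0: L[0]=2 → dur=2, Σ=2 | A=load:t0 B=idle [load-only]
step 1: L[1]=3 C[0]=8 → dur=8, Σ=10 | A=compute:t0 B=load:t1 [compute-bound]
step 2: L[2]=7 C[1]=3 → dur=7, Σ=17 | A=load:t2 B=compute:t1 [load-bound]
step 3: L[3]=8 C[2]=4 → dur=8, Σ=25 | A=compute:t2 B=load:t3 [load-bound]
step 4: L[4]=4 C[3]=2 → dur=4, Σ=29 | A=load:t4 B=compute:t3 [load-bound]
step 5: L[5]=7 C[4]=5 → dur=7, Σ=36 | A=compute:t4 B=load:t5 [load-bound]
step 6: L[6]=7 C[5]=7 → dur=7, Σ=43 | A=load:t6 B=compute:t5 [tied]
step 7: C[6]=7 → dur=7, Σ=50 | A=compute:t6 B=idle [compute-only]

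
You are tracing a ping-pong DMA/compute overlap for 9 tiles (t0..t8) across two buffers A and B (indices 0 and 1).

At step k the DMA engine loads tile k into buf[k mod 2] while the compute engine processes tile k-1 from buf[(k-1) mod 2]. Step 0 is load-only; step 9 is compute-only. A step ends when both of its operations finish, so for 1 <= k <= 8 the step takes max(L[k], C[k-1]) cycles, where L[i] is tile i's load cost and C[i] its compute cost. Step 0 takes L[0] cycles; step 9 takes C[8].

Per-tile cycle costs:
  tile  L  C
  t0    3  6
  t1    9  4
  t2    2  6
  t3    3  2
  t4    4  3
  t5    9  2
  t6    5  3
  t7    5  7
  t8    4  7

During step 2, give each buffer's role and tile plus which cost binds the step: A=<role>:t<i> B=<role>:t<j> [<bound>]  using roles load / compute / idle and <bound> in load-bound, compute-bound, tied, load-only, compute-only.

k=0 load=t0/3c comp=- wait=3 total=3
k=1 load=t1/9c comp=t0/6c wait=9 total=12
k=2 load=t2/2c comp=t1/4c wait=4 total=16
k=3 load=t3/3c comp=t2/6c wait=6 total=22
k=4 load=t4/4c comp=t3/2c wait=4 total=26
k=5 load=t5/9c comp=t4/3c wait=9 total=35
k=6 load=t6/5c comp=t5/2c wait=5 total=40
k=7 load=t7/5c comp=t6/3c wait=5 total=45
k=8 load=t8/4c comp=t7/7c wait=7 total=52
k=9 load=- comp=t8/7c wait=7 total=59

step 2: A=load:t2 B=compute:t1 [compute-bound]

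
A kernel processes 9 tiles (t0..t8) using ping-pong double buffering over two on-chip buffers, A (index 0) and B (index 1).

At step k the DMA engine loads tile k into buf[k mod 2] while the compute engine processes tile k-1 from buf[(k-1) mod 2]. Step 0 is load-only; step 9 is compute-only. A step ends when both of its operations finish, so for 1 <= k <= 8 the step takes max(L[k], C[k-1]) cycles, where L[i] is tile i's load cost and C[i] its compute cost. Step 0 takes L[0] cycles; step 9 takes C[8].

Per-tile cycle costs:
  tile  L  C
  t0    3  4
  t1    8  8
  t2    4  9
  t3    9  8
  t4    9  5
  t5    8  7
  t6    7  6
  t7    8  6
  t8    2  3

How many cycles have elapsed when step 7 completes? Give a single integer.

end_cycle[7] = 60

[0] DMA t0→A (3c) ∥ CU idle ⇒ 3c, clock 3
[1] DMA t1→B (8c) ∥ CU A:t0 (4c) ⇒ 8c, clock 11
[2] DMA t2→A (4c) ∥ CU B:t1 (8c) ⇒ 8c, clock 19
[3] DMA t3→B (9c) ∥ CU A:t2 (9c) ⇒ 9c, clock 28
[4] DMA t4→A (9c) ∥ CU B:t3 (8c) ⇒ 9c, clock 37
[5] DMA t5→B (8c) ∥ CU A:t4 (5c) ⇒ 8c, clock 45
[6] DMA t6→A (7c) ∥ CU B:t5 (7c) ⇒ 7c, clock 52
[7] DMA t7→B (8c) ∥ CU A:t6 (6c) ⇒ 8c, clock 60
[8] DMA t8→A (2c) ∥ CU B:t7 (6c) ⇒ 6c, clock 66
[9] DMA idle ∥ CU A:t8 (3c) ⇒ 3c, clock 69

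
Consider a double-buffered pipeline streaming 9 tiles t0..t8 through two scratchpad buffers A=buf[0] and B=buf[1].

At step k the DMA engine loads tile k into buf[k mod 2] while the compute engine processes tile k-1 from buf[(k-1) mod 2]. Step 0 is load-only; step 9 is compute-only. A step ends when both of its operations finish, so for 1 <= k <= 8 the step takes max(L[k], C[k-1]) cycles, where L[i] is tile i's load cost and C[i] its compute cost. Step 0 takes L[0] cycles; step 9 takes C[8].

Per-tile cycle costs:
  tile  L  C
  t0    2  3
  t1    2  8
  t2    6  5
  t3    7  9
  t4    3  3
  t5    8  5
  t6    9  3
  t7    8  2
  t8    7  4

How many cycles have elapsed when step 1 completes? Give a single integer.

end_cycle[1] = 5

k=0 load=t0/2c comp=- wait=2 total=2
k=1 load=t1/2c comp=t0/3c wait=3 total=5
k=2 load=t2/6c comp=t1/8c wait=8 total=13
k=3 load=t3/7c comp=t2/5c wait=7 total=20
k=4 load=t4/3c comp=t3/9c wait=9 total=29
k=5 load=t5/8c comp=t4/3c wait=8 total=37
k=6 load=t6/9c comp=t5/5c wait=9 total=46
k=7 load=t7/8c comp=t6/3c wait=8 total=54
k=8 load=t8/7c comp=t7/2c wait=7 total=61
k=9 load=- comp=t8/4c wait=4 total=65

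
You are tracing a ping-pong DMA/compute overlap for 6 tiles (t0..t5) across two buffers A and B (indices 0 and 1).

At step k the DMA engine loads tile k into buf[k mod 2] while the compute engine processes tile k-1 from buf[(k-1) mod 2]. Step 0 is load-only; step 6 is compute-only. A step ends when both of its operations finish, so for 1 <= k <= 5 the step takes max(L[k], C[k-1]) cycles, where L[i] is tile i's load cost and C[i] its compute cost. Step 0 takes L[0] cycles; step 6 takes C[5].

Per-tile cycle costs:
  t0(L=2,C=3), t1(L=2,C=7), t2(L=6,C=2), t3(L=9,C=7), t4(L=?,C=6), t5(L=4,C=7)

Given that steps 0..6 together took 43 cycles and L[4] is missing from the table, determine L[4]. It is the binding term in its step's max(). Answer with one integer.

L[4] = 9

step 0: dur = L[0]=2 = 2
step 1: dur = max(L[1]=2, C[0]=3) = 3
step 2: dur = max(L[2]=6, C[1]=7) = 7
step 3: dur = max(L[3]=9, C[2]=2) = 9
step 4: dur = max(L[4]=?, C[3]=7) = L[4]  (unknown; binding)
step 5: dur = max(L[5]=4, C[4]=6) = 6
step 6: dur = C[5]=7 = 7
sum of known step durations = 34
dur[4] = total - known = 43 - 34 = 9
L[4] is the binding max in step 4, so L[4] = dur[4] = 9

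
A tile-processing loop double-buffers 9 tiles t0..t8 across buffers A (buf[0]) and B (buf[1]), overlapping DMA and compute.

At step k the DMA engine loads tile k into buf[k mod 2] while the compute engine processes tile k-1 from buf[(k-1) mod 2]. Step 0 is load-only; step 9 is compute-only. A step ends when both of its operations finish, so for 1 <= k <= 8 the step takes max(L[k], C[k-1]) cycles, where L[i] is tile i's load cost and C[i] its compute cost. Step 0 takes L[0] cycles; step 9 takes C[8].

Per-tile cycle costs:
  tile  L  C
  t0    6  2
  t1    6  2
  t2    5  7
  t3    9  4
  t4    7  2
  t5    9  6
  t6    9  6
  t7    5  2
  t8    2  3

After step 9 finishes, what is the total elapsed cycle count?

end_cycle[9] = 62

k=0 load=t0/6c comp=- wait=6 total=6
k=1 load=t1/6c comp=t0/2c wait=6 total=12
k=2 load=t2/5c comp=t1/2c wait=5 total=17
k=3 load=t3/9c comp=t2/7c wait=9 total=26
k=4 load=t4/7c comp=t3/4c wait=7 total=33
k=5 load=t5/9c comp=t4/2c wait=9 total=42
k=6 load=t6/9c comp=t5/6c wait=9 total=51
k=7 load=t7/5c comp=t6/6c wait=6 total=57
k=8 load=t8/2c comp=t7/2c wait=2 total=59
k=9 load=- comp=t8/3c wait=3 total=62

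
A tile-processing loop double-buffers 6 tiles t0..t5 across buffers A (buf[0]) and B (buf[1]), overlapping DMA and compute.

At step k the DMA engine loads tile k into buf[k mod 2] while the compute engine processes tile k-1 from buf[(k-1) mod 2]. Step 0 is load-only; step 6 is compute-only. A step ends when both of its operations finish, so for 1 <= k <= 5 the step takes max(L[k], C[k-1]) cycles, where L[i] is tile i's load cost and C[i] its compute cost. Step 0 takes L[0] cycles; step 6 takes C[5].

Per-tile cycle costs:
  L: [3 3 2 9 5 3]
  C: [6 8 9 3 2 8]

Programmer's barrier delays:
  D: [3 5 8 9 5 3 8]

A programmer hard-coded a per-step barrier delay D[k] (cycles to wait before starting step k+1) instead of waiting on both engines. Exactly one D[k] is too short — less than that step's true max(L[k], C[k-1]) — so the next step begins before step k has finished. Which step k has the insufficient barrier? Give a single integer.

[0] required=L[0]=3=3 vs D=3 ok
[1] required=max(L[1]=3,C[0]=6)=6 vs D=5 SHORT
[2] required=max(L[2]=2,C[1]=8)=8 vs D=8 ok
[3] required=max(L[3]=9,C[2]=9)=9 vs D=9 ok
[4] required=max(L[4]=5,C[3]=3)=5 vs D=5 ok
[5] required=max(L[5]=3,C[4]=2)=3 vs D=3 ok
[6] required=C[5]=8=8 vs D=8 ok

hazard at step 1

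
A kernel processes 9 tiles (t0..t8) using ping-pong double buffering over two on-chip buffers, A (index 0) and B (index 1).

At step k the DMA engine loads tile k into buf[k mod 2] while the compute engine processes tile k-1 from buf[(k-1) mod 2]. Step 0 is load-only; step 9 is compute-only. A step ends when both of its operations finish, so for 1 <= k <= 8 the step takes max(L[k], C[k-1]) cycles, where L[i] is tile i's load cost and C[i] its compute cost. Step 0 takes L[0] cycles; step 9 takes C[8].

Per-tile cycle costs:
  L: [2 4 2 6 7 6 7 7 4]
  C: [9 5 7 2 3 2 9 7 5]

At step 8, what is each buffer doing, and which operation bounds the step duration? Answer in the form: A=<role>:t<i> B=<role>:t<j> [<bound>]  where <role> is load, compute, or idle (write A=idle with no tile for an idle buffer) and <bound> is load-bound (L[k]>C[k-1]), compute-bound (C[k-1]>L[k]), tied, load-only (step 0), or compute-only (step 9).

[0] DMA t0→A (2c) ∥ CU idle ⇒ 2c, clock 2
[1] DMA t1→B (4c) ∥ CU A:t0 (9c) ⇒ 9c, clock 11
[2] DMA t2→A (2c) ∥ CU B:t1 (5c) ⇒ 5c, clock 16
[3] DMA t3→B (6c) ∥ CU A:t2 (7c) ⇒ 7c, clock 23
[4] DMA t4→A (7c) ∥ CU B:t3 (2c) ⇒ 7c, clock 30
[5] DMA t5→B (6c) ∥ CU A:t4 (3c) ⇒ 6c, clock 36
[6] DMA t6→A (7c) ∥ CU B:t5 (2c) ⇒ 7c, clock 43
[7] DMA t7→B (7c) ∥ CU A:t6 (9c) ⇒ 9c, clock 52
[8] DMA t8→A (4c) ∥ CU B:t7 (7c) ⇒ 7c, clock 59
[9] DMA idle ∥ CU A:t8 (5c) ⇒ 5c, clock 64

step 8: A=load:t8 B=compute:t7 [compute-bound]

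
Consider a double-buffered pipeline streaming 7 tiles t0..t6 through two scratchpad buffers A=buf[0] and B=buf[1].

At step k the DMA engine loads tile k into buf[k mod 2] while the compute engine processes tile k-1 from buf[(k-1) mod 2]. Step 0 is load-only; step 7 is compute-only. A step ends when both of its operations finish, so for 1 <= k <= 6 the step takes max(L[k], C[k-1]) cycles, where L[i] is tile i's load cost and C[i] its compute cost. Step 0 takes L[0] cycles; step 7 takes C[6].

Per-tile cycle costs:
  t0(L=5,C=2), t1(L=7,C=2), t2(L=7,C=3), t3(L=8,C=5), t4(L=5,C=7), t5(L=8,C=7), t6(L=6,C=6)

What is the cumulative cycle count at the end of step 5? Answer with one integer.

  0. 5=5c; end=5; A:t0 B:-
  1. max(7,2)=7c; end=12; A:t0 B:t1
  2. max(7,2)=7c; end=19; A:t2 B:t1
  3. max(8,3)=8c; end=27; A:t2 B:t3
  4. max(5,5)=5c; end=32; A:t4 B:t3
  5. max(8,7)=8c; end=40; A:t4 B:t5
  6. max(6,7)=7c; end=47; A:t6 B:t5
  7. 6=6c; end=53; A:t6 B:t5

end_cycle[5] = 40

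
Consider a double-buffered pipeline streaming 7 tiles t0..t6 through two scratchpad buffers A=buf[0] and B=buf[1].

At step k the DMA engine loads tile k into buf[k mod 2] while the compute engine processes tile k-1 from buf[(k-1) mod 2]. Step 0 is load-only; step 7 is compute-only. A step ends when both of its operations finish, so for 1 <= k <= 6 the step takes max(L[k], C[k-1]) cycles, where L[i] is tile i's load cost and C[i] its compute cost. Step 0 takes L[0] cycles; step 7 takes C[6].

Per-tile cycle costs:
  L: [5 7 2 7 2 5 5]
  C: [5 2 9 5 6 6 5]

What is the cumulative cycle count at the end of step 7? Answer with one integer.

end_cycle[7] = 45

k=0 load=t0/5c comp=- wait=5 total=5
k=1 load=t1/7c comp=t0/5c wait=7 total=12
k=2 load=t2/2c comp=t1/2c wait=2 total=14
k=3 load=t3/7c comp=t2/9c wait=9 total=23
k=4 load=t4/2c comp=t3/5c wait=5 total=28
k=5 load=t5/5c comp=t4/6c wait=6 total=34
k=6 load=t6/5c comp=t5/6c wait=6 total=40
k=7 load=- comp=t6/5c wait=5 total=45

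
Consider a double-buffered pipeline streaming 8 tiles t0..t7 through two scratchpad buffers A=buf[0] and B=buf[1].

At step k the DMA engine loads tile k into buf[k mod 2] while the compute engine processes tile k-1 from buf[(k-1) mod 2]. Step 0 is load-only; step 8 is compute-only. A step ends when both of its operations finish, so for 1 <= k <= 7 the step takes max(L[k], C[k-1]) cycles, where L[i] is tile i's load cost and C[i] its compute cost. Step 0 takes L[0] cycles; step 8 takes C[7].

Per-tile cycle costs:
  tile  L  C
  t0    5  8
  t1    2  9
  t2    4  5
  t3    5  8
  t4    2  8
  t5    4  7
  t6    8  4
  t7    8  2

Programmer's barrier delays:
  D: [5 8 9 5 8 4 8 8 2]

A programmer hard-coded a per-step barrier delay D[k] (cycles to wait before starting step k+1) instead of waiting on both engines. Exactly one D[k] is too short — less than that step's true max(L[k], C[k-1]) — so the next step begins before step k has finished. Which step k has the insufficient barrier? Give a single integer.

hazard at step 5

step 0: need L[0]=5 = 5; D[0]=5 ok
step 1: need max(L[1]=2,C[0]=8) = 8; D[1]=8 ok
step 2: need max(L[2]=4,C[1]=9) = 9; D[2]=9 ok
step 3: need max(L[3]=5,C[2]=5) = 5; D[3]=5 ok
step 4: need max(L[4]=2,C[3]=8) = 8; D[4]=8 ok
step 5: need max(L[5]=4,C[4]=8) = 8; D[5]=4 SHORT
step 6: need max(L[6]=8,C[5]=7) = 8; D[6]=8 ok
step 7: need max(L[7]=8,C[6]=4) = 8; D[7]=8 ok
step 8: need C[7]=2 = 2; D[8]=2 ok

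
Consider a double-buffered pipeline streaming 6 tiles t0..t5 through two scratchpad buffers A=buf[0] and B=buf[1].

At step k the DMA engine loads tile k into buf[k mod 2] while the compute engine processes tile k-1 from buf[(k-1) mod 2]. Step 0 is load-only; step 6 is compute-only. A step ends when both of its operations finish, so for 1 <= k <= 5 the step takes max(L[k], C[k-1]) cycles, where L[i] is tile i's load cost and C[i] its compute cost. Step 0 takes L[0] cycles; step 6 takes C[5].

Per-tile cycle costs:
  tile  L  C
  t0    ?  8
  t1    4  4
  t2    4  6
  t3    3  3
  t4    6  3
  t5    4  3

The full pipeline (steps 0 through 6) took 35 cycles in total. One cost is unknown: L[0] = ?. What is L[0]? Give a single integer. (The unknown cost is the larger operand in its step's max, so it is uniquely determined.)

L[0] = 4

step 0 → dur = L[0]=? = L[0]  (unknown; binding)
step 1 → dur = max(L[1]=4, C[0]=8) = 8
step 2 → dur = max(L[2]=4, C[1]=4) = 4
step 3 → dur = max(L[3]=3, C[2]=6) = 6
step 4 → dur = max(L[4]=6, C[3]=3) = 6
step 5 → dur = max(L[5]=4, C[4]=3) = 4
step 6 → dur = C[5]=3 = 3
sum of known step durations = 31
dur[0] = total - known = 35 - 31 = 4
L[0] is the binding max in step 0, so L[0] = dur[0] = 4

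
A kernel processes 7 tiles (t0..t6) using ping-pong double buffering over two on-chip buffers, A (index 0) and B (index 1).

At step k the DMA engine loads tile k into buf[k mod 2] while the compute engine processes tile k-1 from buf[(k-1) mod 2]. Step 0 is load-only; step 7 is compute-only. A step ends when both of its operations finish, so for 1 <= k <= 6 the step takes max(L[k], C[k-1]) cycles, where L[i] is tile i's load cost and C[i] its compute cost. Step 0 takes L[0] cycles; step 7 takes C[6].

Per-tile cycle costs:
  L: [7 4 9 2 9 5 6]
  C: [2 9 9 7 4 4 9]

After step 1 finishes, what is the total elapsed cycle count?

  0. 7=7c; end=7; A:t0 B:-
  1. max(4,2)=4c; end=11; A:t0 B:t1
  2. max(9,9)=9c; end=20; A:t2 B:t1
  3. max(2,9)=9c; end=29; A:t2 B:t3
  4. max(9,7)=9c; end=38; A:t4 B:t3
  5. max(5,4)=5c; end=43; A:t4 B:t5
  6. max(6,4)=6c; end=49; A:t6 B:t5
  7. 9=9c; end=58; A:t6 B:t5

end_cycle[1] = 11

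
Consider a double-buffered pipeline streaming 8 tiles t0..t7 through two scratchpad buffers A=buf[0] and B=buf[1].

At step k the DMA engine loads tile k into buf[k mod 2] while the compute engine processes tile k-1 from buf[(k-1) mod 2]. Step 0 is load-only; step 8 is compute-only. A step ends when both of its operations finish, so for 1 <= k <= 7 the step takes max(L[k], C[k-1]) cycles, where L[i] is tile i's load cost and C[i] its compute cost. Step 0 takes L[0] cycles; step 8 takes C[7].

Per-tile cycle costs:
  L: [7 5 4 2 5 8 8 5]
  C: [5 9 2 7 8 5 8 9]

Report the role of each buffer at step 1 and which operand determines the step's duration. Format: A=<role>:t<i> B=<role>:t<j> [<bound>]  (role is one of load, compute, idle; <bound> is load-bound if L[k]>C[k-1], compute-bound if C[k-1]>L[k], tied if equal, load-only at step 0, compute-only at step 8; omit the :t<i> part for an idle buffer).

step 1: A=compute:t0 B=load:t1 [tied]

k=0 load=t0/7c comp=- wait=7 total=7
k=1 load=t1/5c comp=t0/5c wait=5 total=12
k=2 load=t2/4c comp=t1/9c wait=9 total=21
k=3 load=t3/2c comp=t2/2c wait=2 total=23
k=4 load=t4/5c comp=t3/7c wait=7 total=30
k=5 load=t5/8c comp=t4/8c wait=8 total=38
k=6 load=t6/8c comp=t5/5c wait=8 total=46
k=7 load=t7/5c comp=t6/8c wait=8 total=54
k=8 load=- comp=t7/9c wait=9 total=63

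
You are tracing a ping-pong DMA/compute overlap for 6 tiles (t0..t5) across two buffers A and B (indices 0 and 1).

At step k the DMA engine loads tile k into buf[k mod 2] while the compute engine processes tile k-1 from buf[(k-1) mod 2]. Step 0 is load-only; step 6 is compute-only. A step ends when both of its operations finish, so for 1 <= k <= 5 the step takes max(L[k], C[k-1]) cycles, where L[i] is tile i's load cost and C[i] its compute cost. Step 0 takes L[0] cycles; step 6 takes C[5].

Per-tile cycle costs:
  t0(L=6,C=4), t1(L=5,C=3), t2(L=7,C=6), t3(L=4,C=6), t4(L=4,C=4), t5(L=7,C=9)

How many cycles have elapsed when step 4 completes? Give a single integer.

step 0: L[0]=6 → dur=6, Σ=6 | A=load:t0 B=idle [load-only]
step 1: L[1]=5 C[0]=4 → dur=5, Σ=11 | A=compute:t0 B=load:t1 [load-bound]
step 2: L[2]=7 C[1]=3 → dur=7, Σ=18 | A=load:t2 B=compute:t1 [load-bound]
step 3: L[3]=4 C[2]=6 → dur=6, Σ=24 | A=compute:t2 B=load:t3 [compute-bound]
step 4: L[4]=4 C[3]=6 → dur=6, Σ=30 | A=load:t4 B=compute:t3 [compute-bound]
step 5: L[5]=7 C[4]=4 → dur=7, Σ=37 | A=compute:t4 B=load:t5 [load-bound]
step 6: C[5]=9 → dur=9, Σ=46 | A=idle B=compute:t5 [compute-only]

end_cycle[4] = 30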